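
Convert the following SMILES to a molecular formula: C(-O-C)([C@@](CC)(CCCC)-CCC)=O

C12H24O2

Heavy atoms from the SMILES: 12 C, 2 O.
Implicit hydrogens by atom environment:
  6 × C: 2 H each → 12
  4 × C: 3 H each → 12
  2 × C: no H
  2 × O: no H
  Total hydrogens = 24.
Molecular formula: C12H24O2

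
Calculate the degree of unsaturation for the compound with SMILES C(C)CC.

0

Molecular formula from the SMILES: C4H10.
DoU = (2C + 2 + N − H − X)/2 = (2·4 + 2 + 0 − 10 − 0)/2 = 0/2 = 0.
(Structurally: 0 ring(s) + 0 π bond(s) = 0.)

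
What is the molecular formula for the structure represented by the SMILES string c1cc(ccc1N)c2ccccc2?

C12H11N

Heavy atoms from the SMILES: 12 C, 1 N.
Implicit hydrogens by atom environment:
  9 × C (aromatic): 1 H each → 9
  3 × C (aromatic): no H
  1 × N: 2 H
  Total hydrogens = 11.
Molecular formula: C12H11N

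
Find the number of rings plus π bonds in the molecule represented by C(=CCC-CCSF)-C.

1

Molecular formula from the SMILES: C7H13FS.
DoU = (2C + 2 + N − H − X)/2 = (2·7 + 2 + 0 − 13 − 1)/2 = 2/2 = 1.
(Structurally: 0 ring(s) + 1 π bond(s) = 1.)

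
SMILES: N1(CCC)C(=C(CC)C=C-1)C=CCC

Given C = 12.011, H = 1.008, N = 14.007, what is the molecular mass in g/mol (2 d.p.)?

Molecular formula: C13H21N.
M = 13×12.011 + 21×1.008 + 1×14.007 = 191.32 g/mol.

191.32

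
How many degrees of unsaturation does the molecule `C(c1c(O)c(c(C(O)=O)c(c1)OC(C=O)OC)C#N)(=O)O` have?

9

Molecular formula from the SMILES: C12H9NO8.
DoU = (2C + 2 + N − H − X)/2 = (2·12 + 2 + 1 − 9 − 0)/2 = 18/2 = 9.
(Structurally: 1 ring(s) + 8 π bond(s) = 9.)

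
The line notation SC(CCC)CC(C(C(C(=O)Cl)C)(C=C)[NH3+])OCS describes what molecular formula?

C13H25ClNO2S2+

Heavy atoms from the SMILES: 13 C, 1 Cl, 1 N, 2 O, 2 S.
Implicit hydrogens by atom environment:
  5 × C: 2 H each → 10
  4 × C: 1 H each → 4
  2 × C: 3 H each → 6
  2 × C: no H
  2 × O: no H
  2 × S: 1 H each → 2
  1 × Cl: no H
  1 × N (charge +1): 3 H
  Total hydrogens = 25.
Net charge +1.
Molecular formula: C13H25ClNO2S2+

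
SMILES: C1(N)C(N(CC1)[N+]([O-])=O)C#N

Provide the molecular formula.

Heavy atoms from the SMILES: 5 C, 4 N, 2 O.
Implicit hydrogens by atom environment:
  2 × C: 2 H each → 4
  2 × C: 1 H each → 2
  2 × N: no H
  1 × C: no H
  1 × N: 2 H
  1 × N (charge +1): no H
  1 × O: no H
  1 × O (charge -1): no H
  Total hydrogens = 8.
Molecular formula: C5H8N4O2

C5H8N4O2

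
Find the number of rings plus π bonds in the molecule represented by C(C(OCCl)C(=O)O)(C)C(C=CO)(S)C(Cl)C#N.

Molecular formula from the SMILES: C10H13Cl2NO4S.
DoU = (2C + 2 + N − H − X)/2 = (2·10 + 2 + 1 − 13 − 2)/2 = 8/2 = 4.
(Structurally: 0 ring(s) + 4 π bond(s) = 4.)

4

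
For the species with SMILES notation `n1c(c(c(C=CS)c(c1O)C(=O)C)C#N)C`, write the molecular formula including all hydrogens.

C11H10N2O2S

Heavy atoms from the SMILES: 11 C, 2 N, 2 O, 1 S.
Implicit hydrogens by atom environment:
  5 × C (aromatic): no H
  2 × C: 3 H each → 6
  2 × C: 1 H each → 2
  2 × C: no H
  1 × N (aromatic): no H
  1 × N: no H
  1 × O: 1 H
  1 × O: no H
  1 × S: 1 H
  Total hydrogens = 10.
Molecular formula: C11H10N2O2S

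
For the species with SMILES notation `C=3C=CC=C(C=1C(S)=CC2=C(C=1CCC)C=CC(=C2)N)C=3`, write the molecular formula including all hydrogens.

C19H19NS

Heavy atoms from the SMILES: 19 C, 1 N, 1 S.
Implicit hydrogens by atom environment:
  9 × C (aromatic): 1 H each → 9
  7 × C (aromatic): no H
  2 × C: 2 H each → 4
  1 × C: 3 H
  1 × N: 2 H
  1 × S: 1 H
  Total hydrogens = 19.
Molecular formula: C19H19NS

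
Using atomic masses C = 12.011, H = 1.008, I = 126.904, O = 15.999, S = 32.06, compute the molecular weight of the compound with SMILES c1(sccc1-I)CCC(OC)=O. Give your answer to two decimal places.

296.12

Molecular formula: C8H9IO2S.
M = 8×12.011 + 9×1.008 + 1×126.904 + 2×15.999 + 1×32.06 = 296.12 g/mol.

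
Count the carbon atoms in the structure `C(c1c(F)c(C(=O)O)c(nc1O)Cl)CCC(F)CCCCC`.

15

The symbol for carbon appears 15 times in the SMILES. Lowercase c denotes aromatic carbon and counts toward C.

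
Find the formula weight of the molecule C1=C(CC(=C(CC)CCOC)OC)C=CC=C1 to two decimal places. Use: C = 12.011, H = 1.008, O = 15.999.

Molecular formula: C15H22O2.
M = 15×12.011 + 22×1.008 + 2×15.999 = 234.34 g/mol.

234.34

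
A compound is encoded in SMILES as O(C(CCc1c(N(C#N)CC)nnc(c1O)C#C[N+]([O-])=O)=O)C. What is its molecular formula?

C13H13N5O5

Heavy atoms from the SMILES: 13 C, 5 N, 5 O.
Implicit hydrogens by atom environment:
  4 × C (aromatic): no H
  4 × C: no H
  3 × C: 2 H each → 6
  3 × O: no H
  2 × C: 3 H each → 6
  2 × N (aromatic): no H
  2 × N: no H
  1 × N (charge +1): no H
  1 × O: 1 H
  1 × O (charge -1): no H
  Total hydrogens = 13.
Molecular formula: C13H13N5O5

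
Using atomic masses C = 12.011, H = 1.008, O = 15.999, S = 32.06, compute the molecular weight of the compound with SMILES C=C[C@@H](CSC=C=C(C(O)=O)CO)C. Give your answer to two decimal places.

214.28

Molecular formula: C10H14O3S.
M = 10×12.011 + 14×1.008 + 3×15.999 + 1×32.06 = 214.28 g/mol.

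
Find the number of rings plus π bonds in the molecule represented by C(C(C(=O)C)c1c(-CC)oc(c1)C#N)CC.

6

Molecular formula from the SMILES: C13H17NO2.
DoU = (2C + 2 + N − H − X)/2 = (2·13 + 2 + 1 − 17 − 0)/2 = 12/2 = 6.
(Structurally: 1 ring(s) + 5 π bond(s) = 6.)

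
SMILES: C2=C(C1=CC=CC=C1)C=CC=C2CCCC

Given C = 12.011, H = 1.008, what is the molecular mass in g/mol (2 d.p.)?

210.32

Molecular formula: C16H18.
M = 16×12.011 + 18×1.008 = 210.32 g/mol.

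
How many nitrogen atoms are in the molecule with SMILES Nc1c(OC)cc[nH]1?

The symbol for nitrogen appears 2 times in the SMILES.

2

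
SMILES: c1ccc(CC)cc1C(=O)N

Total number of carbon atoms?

9

The symbol for carbon appears 9 times in the SMILES. Lowercase c denotes aromatic carbon and counts toward C.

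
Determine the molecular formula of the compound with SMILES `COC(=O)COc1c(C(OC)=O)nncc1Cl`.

Heavy atoms from the SMILES: 9 C, 1 Cl, 2 N, 5 O.
Implicit hydrogens by atom environment:
  5 × O: no H
  3 × C (aromatic): no H
  2 × C: 3 H each → 6
  2 × C: no H
  2 × N (aromatic): no H
  1 × C: 2 H
  1 × C (aromatic): 1 H
  1 × Cl: no H
  Total hydrogens = 9.
Molecular formula: C9H9ClN2O5

C9H9ClN2O5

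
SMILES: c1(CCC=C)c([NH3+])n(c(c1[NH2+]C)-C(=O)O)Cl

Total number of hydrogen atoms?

Hydrogens are implicit in SMILES; fill each atom to its normal valence:
  4 × C (aromatic): no H
  3 × C: 2 H each → 6
  1 × C: 3 H
  1 × C: 1 H
  1 × C: no H
  1 × Cl: no H
  1 × N (charge +1): 3 H
  1 × N (charge +1): 2 H
  1 × N (aromatic): no H
  1 × O: 1 H
  1 × O: no H
  Total hydrogens = 16.

16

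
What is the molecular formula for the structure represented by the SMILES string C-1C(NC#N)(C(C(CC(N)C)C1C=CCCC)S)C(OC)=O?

Heavy atoms from the SMILES: 16 C, 3 N, 2 O, 1 S.
Implicit hydrogens by atom environment:
  6 × C: 1 H each → 6
  4 × C: 2 H each → 8
  3 × C: 3 H each → 9
  3 × C: no H
  2 × O: no H
  1 × N: 2 H
  1 × N: 1 H
  1 × N: no H
  1 × S: 1 H
  Total hydrogens = 27.
Molecular formula: C16H27N3O2S

C16H27N3O2S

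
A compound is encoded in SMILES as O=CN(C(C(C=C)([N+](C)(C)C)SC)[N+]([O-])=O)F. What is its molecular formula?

Heavy atoms from the SMILES: 9 C, 1 F, 3 N, 3 O, 1 S.
Implicit hydrogens by atom environment:
  4 × C: 3 H each → 12
  3 × C: 1 H each → 3
  2 × N (charge +1): no H
  2 × O: no H
  1 × C: 2 H
  1 × C: no H
  1 × F: no H
  1 × N: no H
  1 × O (charge -1): no H
  1 × S: no H
  Total hydrogens = 17.
Net charge +1.
Molecular formula: C9H17FN3O3S+

C9H17FN3O3S+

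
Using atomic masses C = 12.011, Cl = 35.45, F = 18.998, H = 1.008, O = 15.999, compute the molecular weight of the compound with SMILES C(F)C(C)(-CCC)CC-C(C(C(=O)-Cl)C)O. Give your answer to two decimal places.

Molecular formula: C12H22ClFO2.
M = 12×12.011 + 1×35.45 + 1×18.998 + 22×1.008 + 2×15.999 = 252.75 g/mol.

252.75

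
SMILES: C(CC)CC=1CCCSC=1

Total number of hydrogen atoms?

16

Hydrogens are implicit in SMILES; fill each atom to its normal valence:
  6 × C: 2 H each → 12
  1 × C: 3 H
  1 × C: 1 H
  1 × C: no H
  1 × S: no H
  Total hydrogens = 16.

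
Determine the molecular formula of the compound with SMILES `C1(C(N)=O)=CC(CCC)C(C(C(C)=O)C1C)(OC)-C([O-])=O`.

Heavy atoms from the SMILES: 15 C, 1 N, 5 O.
Implicit hydrogens by atom environment:
  5 × C: no H
  4 × C: 3 H each → 12
  4 × C: 1 H each → 4
  4 × O: no H
  2 × C: 2 H each → 4
  1 × N: 2 H
  1 × O (charge -1): no H
  Total hydrogens = 22.
Net charge -1.
Molecular formula: C15H22NO5-

C15H22NO5-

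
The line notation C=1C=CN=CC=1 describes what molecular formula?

Heavy atoms from the SMILES: 5 C, 1 N.
Implicit hydrogens by atom environment:
  5 × C (aromatic): 1 H each → 5
  1 × N (aromatic): no H
  Total hydrogens = 5.
Molecular formula: C5H5N

C5H5N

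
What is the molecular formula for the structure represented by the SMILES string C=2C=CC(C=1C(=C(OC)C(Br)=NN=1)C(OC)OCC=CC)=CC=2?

C17H19BrN2O3

Heavy atoms from the SMILES: 1 Br, 17 C, 2 N, 3 O.
Implicit hydrogens by atom environment:
  5 × C (aromatic): 1 H each → 5
  5 × C (aromatic): no H
  3 × C: 3 H each → 9
  3 × C: 1 H each → 3
  3 × O: no H
  2 × N (aromatic): no H
  1 × Br: no H
  1 × C: 2 H
  Total hydrogens = 19.
Molecular formula: C17H19BrN2O3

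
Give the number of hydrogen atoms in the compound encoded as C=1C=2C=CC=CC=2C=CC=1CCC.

Hydrogens are implicit in SMILES; fill each atom to its normal valence:
  7 × C (aromatic): 1 H each → 7
  3 × C (aromatic): no H
  2 × C: 2 H each → 4
  1 × C: 3 H
  Total hydrogens = 14.

14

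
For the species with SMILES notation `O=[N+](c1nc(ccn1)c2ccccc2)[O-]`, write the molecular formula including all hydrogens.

C10H7N3O2

Heavy atoms from the SMILES: 10 C, 3 N, 2 O.
Implicit hydrogens by atom environment:
  7 × C (aromatic): 1 H each → 7
  3 × C (aromatic): no H
  2 × N (aromatic): no H
  1 × N (charge +1): no H
  1 × O: no H
  1 × O (charge -1): no H
  Total hydrogens = 7.
Molecular formula: C10H7N3O2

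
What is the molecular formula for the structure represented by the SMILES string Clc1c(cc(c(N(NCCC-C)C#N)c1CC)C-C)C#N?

C16H21ClN4

Heavy atoms from the SMILES: 16 C, 1 Cl, 4 N.
Implicit hydrogens by atom environment:
  5 × C: 2 H each → 10
  5 × C (aromatic): no H
  3 × C: 3 H each → 9
  3 × N: no H
  2 × C: no H
  1 × C (aromatic): 1 H
  1 × Cl: no H
  1 × N: 1 H
  Total hydrogens = 21.
Molecular formula: C16H21ClN4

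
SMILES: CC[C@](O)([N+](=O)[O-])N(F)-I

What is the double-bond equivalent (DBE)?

1

Molecular formula from the SMILES: C3H6FIN2O3.
DoU = (2C + 2 + N − H − X)/2 = (2·3 + 2 + 2 − 6 − 2)/2 = 2/2 = 1.
(Structurally: 0 ring(s) + 1 π bond(s) = 1.)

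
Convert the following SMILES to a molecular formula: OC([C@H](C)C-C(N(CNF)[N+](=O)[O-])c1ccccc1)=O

C12H16FN3O4

Heavy atoms from the SMILES: 12 C, 1 F, 3 N, 4 O.
Implicit hydrogens by atom environment:
  5 × C (aromatic): 1 H each → 5
  2 × C: 2 H each → 4
  2 × C: 1 H each → 2
  2 × O: no H
  1 × C: 3 H
  1 × C: no H
  1 × C (aromatic): no H
  1 × F: no H
  1 × N: 1 H
  1 × N: no H
  1 × N (charge +1): no H
  1 × O: 1 H
  1 × O (charge -1): no H
  Total hydrogens = 16.
Molecular formula: C12H16FN3O4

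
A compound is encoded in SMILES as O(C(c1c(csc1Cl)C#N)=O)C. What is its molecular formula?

Heavy atoms from the SMILES: 7 C, 1 Cl, 1 N, 2 O, 1 S.
Implicit hydrogens by atom environment:
  3 × C (aromatic): no H
  2 × C: no H
  2 × O: no H
  1 × C: 3 H
  1 × C (aromatic): 1 H
  1 × Cl: no H
  1 × N: no H
  1 × S (aromatic): no H
  Total hydrogens = 4.
Molecular formula: C7H4ClNO2S

C7H4ClNO2S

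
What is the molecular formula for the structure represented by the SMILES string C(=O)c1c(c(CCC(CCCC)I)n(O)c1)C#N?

C13H17IN2O2

Heavy atoms from the SMILES: 13 C, 1 I, 2 N, 2 O.
Implicit hydrogens by atom environment:
  5 × C: 2 H each → 10
  3 × C (aromatic): no H
  2 × C: 1 H each → 2
  1 × C: 3 H
  1 × C (aromatic): 1 H
  1 × C: no H
  1 × I: no H
  1 × N (aromatic): no H
  1 × N: no H
  1 × O: 1 H
  1 × O: no H
  Total hydrogens = 17.
Molecular formula: C13H17IN2O2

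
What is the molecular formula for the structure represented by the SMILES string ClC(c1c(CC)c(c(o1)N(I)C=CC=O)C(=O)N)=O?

Heavy atoms from the SMILES: 11 C, 1 Cl, 1 I, 2 N, 4 O.
Implicit hydrogens by atom environment:
  4 × C (aromatic): no H
  3 × C: 1 H each → 3
  3 × O: no H
  2 × C: no H
  1 × C: 3 H
  1 × C: 2 H
  1 × Cl: no H
  1 × I: no H
  1 × N: 2 H
  1 × N: no H
  1 × O (aromatic): no H
  Total hydrogens = 10.
Molecular formula: C11H10ClIN2O4

C11H10ClIN2O4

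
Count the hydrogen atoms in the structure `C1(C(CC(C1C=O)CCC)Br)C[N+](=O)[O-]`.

16

Hydrogens are implicit in SMILES; fill each atom to its normal valence:
  5 × C: 1 H each → 5
  4 × C: 2 H each → 8
  2 × O: no H
  1 × Br: no H
  1 × C: 3 H
  1 × N (charge +1): no H
  1 × O (charge -1): no H
  Total hydrogens = 16.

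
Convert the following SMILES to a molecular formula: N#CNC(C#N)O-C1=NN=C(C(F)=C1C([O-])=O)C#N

Heavy atoms from the SMILES: 9 C, 1 F, 6 N, 3 O.
Implicit hydrogens by atom environment:
  4 × C (aromatic): no H
  4 × C: no H
  3 × N: no H
  2 × N (aromatic): no H
  2 × O: no H
  1 × C: 1 H
  1 × F: no H
  1 × N: 1 H
  1 × O (charge -1): no H
  Total hydrogens = 2.
Net charge -1.
Molecular formula: C9H2FN6O3-

C9H2FN6O3-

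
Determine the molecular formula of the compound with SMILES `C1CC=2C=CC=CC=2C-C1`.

Heavy atoms from the SMILES: 10 C.
Implicit hydrogens by atom environment:
  4 × C: 2 H each → 8
  4 × C (aromatic): 1 H each → 4
  2 × C (aromatic): no H
  Total hydrogens = 12.
Molecular formula: C10H12

C10H12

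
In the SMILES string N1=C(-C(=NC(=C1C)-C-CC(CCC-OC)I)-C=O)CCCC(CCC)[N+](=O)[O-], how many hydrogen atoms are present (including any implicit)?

Hydrogens are implicit in SMILES; fill each atom to its normal valence:
  10 × C: 2 H each → 20
  4 × C (aromatic): no H
  3 × C: 3 H each → 9
  3 × C: 1 H each → 3
  3 × O: no H
  2 × N (aromatic): no H
  1 × I: no H
  1 × N (charge +1): no H
  1 × O (charge -1): no H
  Total hydrogens = 32.

32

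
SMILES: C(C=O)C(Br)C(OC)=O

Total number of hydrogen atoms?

7

Hydrogens are implicit in SMILES; fill each atom to its normal valence:
  3 × O: no H
  2 × C: 1 H each → 2
  1 × Br: no H
  1 × C: 3 H
  1 × C: 2 H
  1 × C: no H
  Total hydrogens = 7.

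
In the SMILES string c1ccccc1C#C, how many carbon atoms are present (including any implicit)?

The symbol for carbon appears 8 times in the SMILES. Lowercase c denotes aromatic carbon and counts toward C.

8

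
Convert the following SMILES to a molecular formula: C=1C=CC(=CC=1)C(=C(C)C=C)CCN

Heavy atoms from the SMILES: 13 C, 1 N.
Implicit hydrogens by atom environment:
  5 × C (aromatic): 1 H each → 5
  3 × C: 2 H each → 6
  2 × C: no H
  1 × C: 3 H
  1 × C: 1 H
  1 × C (aromatic): no H
  1 × N: 2 H
  Total hydrogens = 17.
Molecular formula: C13H17N

C13H17N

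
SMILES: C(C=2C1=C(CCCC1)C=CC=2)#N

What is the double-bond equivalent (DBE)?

Molecular formula from the SMILES: C11H11N.
DoU = (2C + 2 + N − H − X)/2 = (2·11 + 2 + 1 − 11 − 0)/2 = 14/2 = 7.
(Structurally: 2 ring(s) + 5 π bond(s) = 7.)

7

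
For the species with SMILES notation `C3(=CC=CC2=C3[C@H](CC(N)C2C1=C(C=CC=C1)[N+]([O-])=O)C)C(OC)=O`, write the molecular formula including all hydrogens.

Heavy atoms from the SMILES: 19 C, 2 N, 4 O.
Implicit hydrogens by atom environment:
  7 × C (aromatic): 1 H each → 7
  5 × C (aromatic): no H
  3 × C: 1 H each → 3
  3 × O: no H
  2 × C: 3 H each → 6
  1 × C: 2 H
  1 × C: no H
  1 × N: 2 H
  1 × N (charge +1): no H
  1 × O (charge -1): no H
  Total hydrogens = 20.
Molecular formula: C19H20N2O4

C19H20N2O4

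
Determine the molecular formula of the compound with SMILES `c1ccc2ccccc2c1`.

C10H8

Heavy atoms from the SMILES: 10 C.
Implicit hydrogens by atom environment:
  8 × C (aromatic): 1 H each → 8
  2 × C (aromatic): no H
  Total hydrogens = 8.
Molecular formula: C10H8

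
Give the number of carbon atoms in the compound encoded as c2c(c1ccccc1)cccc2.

The symbol for carbon appears 12 times in the SMILES. Lowercase c denotes aromatic carbon and counts toward C.

12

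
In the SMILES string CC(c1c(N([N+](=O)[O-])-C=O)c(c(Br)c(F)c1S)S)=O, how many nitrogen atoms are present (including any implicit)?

2

The symbol for nitrogen appears 2 times in the SMILES.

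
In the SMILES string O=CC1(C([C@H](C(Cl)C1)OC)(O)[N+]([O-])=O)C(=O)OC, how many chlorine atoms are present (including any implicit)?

1

The symbol for chlorine appears 1 time in the SMILES.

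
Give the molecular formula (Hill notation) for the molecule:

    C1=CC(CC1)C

Heavy atoms from the SMILES: 6 C.
Implicit hydrogens by atom environment:
  3 × C: 1 H each → 3
  2 × C: 2 H each → 4
  1 × C: 3 H
  Total hydrogens = 10.
Molecular formula: C6H10

C6H10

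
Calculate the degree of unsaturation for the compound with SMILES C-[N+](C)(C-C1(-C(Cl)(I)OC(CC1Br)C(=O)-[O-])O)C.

Molecular formula from the SMILES: C10H16BrClINO4.
DoU = (2C + 2 + N − H − X)/2 = (2·10 + 2 + 1 − 16 − 3)/2 = 4/2 = 2.
(Structurally: 1 ring(s) + 1 π bond(s) = 2.)

2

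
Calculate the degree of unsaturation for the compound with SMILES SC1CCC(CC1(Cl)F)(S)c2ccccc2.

Molecular formula from the SMILES: C12H14ClFS2.
DoU = (2C + 2 + N − H − X)/2 = (2·12 + 2 + 0 − 14 − 2)/2 = 10/2 = 5.
(Structurally: 2 ring(s) + 3 π bond(s) = 5.)

5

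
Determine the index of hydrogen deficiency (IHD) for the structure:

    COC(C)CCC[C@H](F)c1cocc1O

Molecular formula from the SMILES: C11H17FO3.
DoU = (2C + 2 + N − H − X)/2 = (2·11 + 2 + 0 − 17 − 1)/2 = 6/2 = 3.
(Structurally: 1 ring(s) + 2 π bond(s) = 3.)

3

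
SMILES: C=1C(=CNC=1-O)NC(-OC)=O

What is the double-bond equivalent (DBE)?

Molecular formula from the SMILES: C6H8N2O3.
DoU = (2C + 2 + N − H − X)/2 = (2·6 + 2 + 2 − 8 − 0)/2 = 8/2 = 4.
(Structurally: 1 ring(s) + 3 π bond(s) = 4.)

4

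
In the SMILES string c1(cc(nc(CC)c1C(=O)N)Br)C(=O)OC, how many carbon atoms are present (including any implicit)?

The symbol for carbon appears 10 times in the SMILES. Lowercase c denotes aromatic carbon and counts toward C.

10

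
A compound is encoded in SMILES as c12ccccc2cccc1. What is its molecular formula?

C10H8

Heavy atoms from the SMILES: 10 C.
Implicit hydrogens by atom environment:
  8 × C (aromatic): 1 H each → 8
  2 × C (aromatic): no H
  Total hydrogens = 8.
Molecular formula: C10H8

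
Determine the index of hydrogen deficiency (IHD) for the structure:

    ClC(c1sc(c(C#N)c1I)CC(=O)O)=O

Molecular formula from the SMILES: C8H3ClINO3S.
DoU = (2C + 2 + N − H − X)/2 = (2·8 + 2 + 1 − 3 − 2)/2 = 14/2 = 7.
(Structurally: 1 ring(s) + 6 π bond(s) = 7.)

7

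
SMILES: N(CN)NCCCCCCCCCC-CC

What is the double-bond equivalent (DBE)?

0

Molecular formula from the SMILES: C13H31N3.
DoU = (2C + 2 + N − H − X)/2 = (2·13 + 2 + 3 − 31 − 0)/2 = 0/2 = 0.
(Structurally: 0 ring(s) + 0 π bond(s) = 0.)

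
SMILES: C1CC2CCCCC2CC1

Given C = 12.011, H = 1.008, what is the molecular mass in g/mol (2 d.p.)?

Molecular formula: C10H18.
M = 10×12.011 + 18×1.008 = 138.25 g/mol.

138.25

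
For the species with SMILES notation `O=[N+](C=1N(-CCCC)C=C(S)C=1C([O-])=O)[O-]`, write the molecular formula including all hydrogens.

C9H11N2O4S-

Heavy atoms from the SMILES: 9 C, 2 N, 4 O, 1 S.
Implicit hydrogens by atom environment:
  3 × C: 2 H each → 6
  3 × C (aromatic): no H
  2 × O: no H
  2 × O (charge -1): no H
  1 × C: 3 H
  1 × C (aromatic): 1 H
  1 × C: no H
  1 × N (aromatic): no H
  1 × N (charge +1): no H
  1 × S: 1 H
  Total hydrogens = 11.
Net charge -1.
Molecular formula: C9H11N2O4S-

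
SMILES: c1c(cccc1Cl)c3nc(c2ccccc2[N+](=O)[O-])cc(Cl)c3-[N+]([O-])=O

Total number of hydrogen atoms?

9

Hydrogens are implicit in SMILES; fill each atom to its normal valence:
  9 × C (aromatic): 1 H each → 9
  8 × C (aromatic): no H
  2 × Cl: no H
  2 × N (charge +1): no H
  2 × O: no H
  2 × O (charge -1): no H
  1 × N (aromatic): no H
  Total hydrogens = 9.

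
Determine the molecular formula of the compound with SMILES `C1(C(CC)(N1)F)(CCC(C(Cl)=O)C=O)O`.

C9H13ClFNO3

Heavy atoms from the SMILES: 9 C, 1 Cl, 1 F, 1 N, 3 O.
Implicit hydrogens by atom environment:
  3 × C: 2 H each → 6
  3 × C: no H
  2 × C: 1 H each → 2
  2 × O: no H
  1 × C: 3 H
  1 × Cl: no H
  1 × F: no H
  1 × N: 1 H
  1 × O: 1 H
  Total hydrogens = 13.
Molecular formula: C9H13ClFNO3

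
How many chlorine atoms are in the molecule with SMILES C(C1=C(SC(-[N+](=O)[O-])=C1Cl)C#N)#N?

The symbol for chlorine appears 1 time in the SMILES.

1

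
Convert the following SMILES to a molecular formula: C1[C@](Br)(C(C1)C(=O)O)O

Heavy atoms from the SMILES: 1 Br, 5 C, 3 O.
Implicit hydrogens by atom environment:
  2 × C: 2 H each → 4
  2 × C: no H
  2 × O: 1 H each → 2
  1 × Br: no H
  1 × C: 1 H
  1 × O: no H
  Total hydrogens = 7.
Molecular formula: C5H7BrO3

C5H7BrO3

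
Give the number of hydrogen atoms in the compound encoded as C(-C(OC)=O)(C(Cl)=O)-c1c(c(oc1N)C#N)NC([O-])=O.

7

Hydrogens are implicit in SMILES; fill each atom to its normal valence:
  4 × C (aromatic): no H
  4 × C: no H
  4 × O: no H
  1 × C: 3 H
  1 × C: 1 H
  1 × Cl: no H
  1 × N: 2 H
  1 × N: 1 H
  1 × N: no H
  1 × O (aromatic): no H
  1 × O (charge -1): no H
  Total hydrogens = 7.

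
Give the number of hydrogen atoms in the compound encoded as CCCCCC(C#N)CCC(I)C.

Hydrogens are implicit in SMILES; fill each atom to its normal valence:
  6 × C: 2 H each → 12
  2 × C: 3 H each → 6
  2 × C: 1 H each → 2
  1 × C: no H
  1 × I: no H
  1 × N: no H
  Total hydrogens = 20.

20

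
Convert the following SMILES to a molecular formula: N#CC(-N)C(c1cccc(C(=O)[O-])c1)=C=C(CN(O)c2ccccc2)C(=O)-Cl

Heavy atoms from the SMILES: 20 C, 1 Cl, 3 N, 4 O.
Implicit hydrogens by atom environment:
  9 × C (aromatic): 1 H each → 9
  6 × C: no H
  3 × C (aromatic): no H
  2 × N: no H
  2 × O: no H
  1 × C: 2 H
  1 × C: 1 H
  1 × Cl: no H
  1 × N: 2 H
  1 × O: 1 H
  1 × O (charge -1): no H
  Total hydrogens = 15.
Net charge -1.
Molecular formula: C20H15ClN3O4-

C20H15ClN3O4-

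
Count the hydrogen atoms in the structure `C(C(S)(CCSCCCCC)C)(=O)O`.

20

Hydrogens are implicit in SMILES; fill each atom to its normal valence:
  6 × C: 2 H each → 12
  2 × C: 3 H each → 6
  2 × C: no H
  1 × O: 1 H
  1 × O: no H
  1 × S: 1 H
  1 × S: no H
  Total hydrogens = 20.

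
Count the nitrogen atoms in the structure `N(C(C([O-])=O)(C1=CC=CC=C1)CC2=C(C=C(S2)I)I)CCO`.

1

The symbol for nitrogen appears 1 time in the SMILES.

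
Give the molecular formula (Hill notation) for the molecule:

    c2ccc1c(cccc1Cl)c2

Heavy atoms from the SMILES: 10 C, 1 Cl.
Implicit hydrogens by atom environment:
  7 × C (aromatic): 1 H each → 7
  3 × C (aromatic): no H
  1 × Cl: no H
  Total hydrogens = 7.
Molecular formula: C10H7Cl

C10H7Cl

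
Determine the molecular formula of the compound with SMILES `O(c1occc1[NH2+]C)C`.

C6H10NO2+

Heavy atoms from the SMILES: 6 C, 1 N, 2 O.
Implicit hydrogens by atom environment:
  2 × C: 3 H each → 6
  2 × C (aromatic): 1 H each → 2
  2 × C (aromatic): no H
  1 × N (charge +1): 2 H
  1 × O (aromatic): no H
  1 × O: no H
  Total hydrogens = 10.
Net charge +1.
Molecular formula: C6H10NO2+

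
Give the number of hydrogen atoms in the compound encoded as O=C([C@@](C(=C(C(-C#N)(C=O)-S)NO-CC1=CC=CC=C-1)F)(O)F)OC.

14

Hydrogens are implicit in SMILES; fill each atom to its normal valence:
  6 × C: no H
  5 × C (aromatic): 1 H each → 5
  4 × O: no H
  2 × F: no H
  1 × C: 3 H
  1 × C: 2 H
  1 × C: 1 H
  1 × C (aromatic): no H
  1 × N: 1 H
  1 × N: no H
  1 × O: 1 H
  1 × S: 1 H
  Total hydrogens = 14.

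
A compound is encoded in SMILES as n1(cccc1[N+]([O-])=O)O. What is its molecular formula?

Heavy atoms from the SMILES: 4 C, 2 N, 3 O.
Implicit hydrogens by atom environment:
  3 × C (aromatic): 1 H each → 3
  1 × C (aromatic): no H
  1 × N (aromatic): no H
  1 × N (charge +1): no H
  1 × O: 1 H
  1 × O: no H
  1 × O (charge -1): no H
  Total hydrogens = 4.
Molecular formula: C4H4N2O3

C4H4N2O3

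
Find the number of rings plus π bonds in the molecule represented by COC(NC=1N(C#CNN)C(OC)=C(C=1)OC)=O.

Molecular formula from the SMILES: C10H14N4O4.
DoU = (2C + 2 + N − H − X)/2 = (2·10 + 2 + 4 − 14 − 0)/2 = 12/2 = 6.
(Structurally: 1 ring(s) + 5 π bond(s) = 6.)

6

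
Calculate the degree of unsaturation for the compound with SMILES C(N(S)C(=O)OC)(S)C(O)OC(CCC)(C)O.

1

Molecular formula from the SMILES: C9H19NO5S2.
DoU = (2C + 2 + N − H − X)/2 = (2·9 + 2 + 1 − 19 − 0)/2 = 2/2 = 1.
(Structurally: 0 ring(s) + 1 π bond(s) = 1.)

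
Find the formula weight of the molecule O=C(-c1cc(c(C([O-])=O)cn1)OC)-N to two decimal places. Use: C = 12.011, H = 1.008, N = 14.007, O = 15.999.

195.15

Molecular formula: C8H7N2O4-.
M = 8×12.011 + 7×1.008 + 2×14.007 + 4×15.999 = 195.15 g/mol.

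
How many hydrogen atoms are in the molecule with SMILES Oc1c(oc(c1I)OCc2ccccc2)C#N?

8

Hydrogens are implicit in SMILES; fill each atom to its normal valence:
  5 × C (aromatic): 1 H each → 5
  5 × C (aromatic): no H
  1 × C: 2 H
  1 × C: no H
  1 × I: no H
  1 × N: no H
  1 × O: 1 H
  1 × O (aromatic): no H
  1 × O: no H
  Total hydrogens = 8.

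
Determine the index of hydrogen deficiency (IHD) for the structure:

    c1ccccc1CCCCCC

Molecular formula from the SMILES: C12H18.
DoU = (2C + 2 + N − H − X)/2 = (2·12 + 2 + 0 − 18 − 0)/2 = 8/2 = 4.
(Structurally: 1 ring(s) + 3 π bond(s) = 4.)

4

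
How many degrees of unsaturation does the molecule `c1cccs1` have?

3

Molecular formula from the SMILES: C4H4S.
DoU = (2C + 2 + N − H − X)/2 = (2·4 + 2 + 0 − 4 − 0)/2 = 6/2 = 3.
(Structurally: 1 ring(s) + 2 π bond(s) = 3.)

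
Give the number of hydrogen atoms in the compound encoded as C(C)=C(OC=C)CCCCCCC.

22

Hydrogens are implicit in SMILES; fill each atom to its normal valence:
  7 × C: 2 H each → 14
  2 × C: 3 H each → 6
  2 × C: 1 H each → 2
  1 × C: no H
  1 × O: no H
  Total hydrogens = 22.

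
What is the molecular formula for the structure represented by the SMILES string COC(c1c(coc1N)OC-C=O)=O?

Heavy atoms from the SMILES: 8 C, 1 N, 5 O.
Implicit hydrogens by atom environment:
  4 × O: no H
  3 × C (aromatic): no H
  1 × C: 3 H
  1 × C: 2 H
  1 × C (aromatic): 1 H
  1 × C: 1 H
  1 × C: no H
  1 × N: 2 H
  1 × O (aromatic): no H
  Total hydrogens = 9.
Molecular formula: C8H9NO5

C8H9NO5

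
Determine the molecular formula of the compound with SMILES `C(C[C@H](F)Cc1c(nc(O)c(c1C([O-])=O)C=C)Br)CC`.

C14H16BrFNO3-

Heavy atoms from the SMILES: 1 Br, 14 C, 1 F, 1 N, 3 O.
Implicit hydrogens by atom environment:
  5 × C: 2 H each → 10
  5 × C (aromatic): no H
  2 × C: 1 H each → 2
  1 × Br: no H
  1 × C: 3 H
  1 × C: no H
  1 × F: no H
  1 × N (aromatic): no H
  1 × O: 1 H
  1 × O: no H
  1 × O (charge -1): no H
  Total hydrogens = 16.
Net charge -1.
Molecular formula: C14H16BrFNO3-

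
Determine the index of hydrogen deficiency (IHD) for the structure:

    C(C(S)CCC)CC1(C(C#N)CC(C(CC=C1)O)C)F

Molecular formula from the SMILES: C16H26FNOS.
DoU = (2C + 2 + N − H − X)/2 = (2·16 + 2 + 1 − 26 − 1)/2 = 8/2 = 4.
(Structurally: 1 ring(s) + 3 π bond(s) = 4.)

4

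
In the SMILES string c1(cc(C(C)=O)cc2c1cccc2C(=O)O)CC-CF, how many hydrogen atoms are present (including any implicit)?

Hydrogens are implicit in SMILES; fill each atom to its normal valence:
  5 × C (aromatic): 1 H each → 5
  5 × C (aromatic): no H
  3 × C: 2 H each → 6
  2 × C: no H
  2 × O: no H
  1 × C: 3 H
  1 × F: no H
  1 × O: 1 H
  Total hydrogens = 15.

15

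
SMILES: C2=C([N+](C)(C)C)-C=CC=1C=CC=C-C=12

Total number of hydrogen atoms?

16

Hydrogens are implicit in SMILES; fill each atom to its normal valence:
  7 × C (aromatic): 1 H each → 7
  3 × C: 3 H each → 9
  3 × C (aromatic): no H
  1 × N (charge +1): no H
  Total hydrogens = 16.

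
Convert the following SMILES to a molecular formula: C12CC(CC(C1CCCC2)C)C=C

Heavy atoms from the SMILES: 13 C.
Implicit hydrogens by atom environment:
  7 × C: 2 H each → 14
  5 × C: 1 H each → 5
  1 × C: 3 H
  Total hydrogens = 22.
Molecular formula: C13H22

C13H22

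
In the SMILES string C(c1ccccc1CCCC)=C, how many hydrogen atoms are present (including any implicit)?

16

Hydrogens are implicit in SMILES; fill each atom to its normal valence:
  4 × C: 2 H each → 8
  4 × C (aromatic): 1 H each → 4
  2 × C (aromatic): no H
  1 × C: 3 H
  1 × C: 1 H
  Total hydrogens = 16.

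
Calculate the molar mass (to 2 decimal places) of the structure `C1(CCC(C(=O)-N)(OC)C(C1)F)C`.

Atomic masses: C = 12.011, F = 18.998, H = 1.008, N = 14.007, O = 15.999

189.23

Molecular formula: C9H16FNO2.
M = 9×12.011 + 1×18.998 + 16×1.008 + 1×14.007 + 2×15.999 = 189.23 g/mol.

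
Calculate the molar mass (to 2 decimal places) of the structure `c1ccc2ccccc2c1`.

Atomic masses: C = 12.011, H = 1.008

Molecular formula: C10H8.
M = 10×12.011 + 8×1.008 = 128.17 g/mol.

128.17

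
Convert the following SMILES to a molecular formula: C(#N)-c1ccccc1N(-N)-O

C7H7N3O

Heavy atoms from the SMILES: 7 C, 3 N, 1 O.
Implicit hydrogens by atom environment:
  4 × C (aromatic): 1 H each → 4
  2 × C (aromatic): no H
  2 × N: no H
  1 × C: no H
  1 × N: 2 H
  1 × O: 1 H
  Total hydrogens = 7.
Molecular formula: C7H7N3O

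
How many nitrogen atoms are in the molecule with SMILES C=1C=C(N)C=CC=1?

1

The symbol for nitrogen appears 1 time in the SMILES.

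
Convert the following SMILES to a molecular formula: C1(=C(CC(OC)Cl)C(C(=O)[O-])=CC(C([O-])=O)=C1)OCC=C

[C14H13ClO6]2-

Heavy atoms from the SMILES: 14 C, 1 Cl, 6 O.
Implicit hydrogens by atom environment:
  4 × C (aromatic): no H
  4 × O: no H
  3 × C: 2 H each → 6
  2 × C (aromatic): 1 H each → 2
  2 × C: 1 H each → 2
  2 × C: no H
  2 × O (charge -1): no H
  1 × C: 3 H
  1 × Cl: no H
  Total hydrogens = 13.
Net charge -2.
Molecular formula: [C14H13ClO6]2-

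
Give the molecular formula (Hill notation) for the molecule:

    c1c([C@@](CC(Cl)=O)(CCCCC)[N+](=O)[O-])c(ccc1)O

Heavy atoms from the SMILES: 14 C, 1 Cl, 1 N, 4 O.
Implicit hydrogens by atom environment:
  5 × C: 2 H each → 10
  4 × C (aromatic): 1 H each → 4
  2 × C: no H
  2 × C (aromatic): no H
  2 × O: no H
  1 × C: 3 H
  1 × Cl: no H
  1 × N (charge +1): no H
  1 × O: 1 H
  1 × O (charge -1): no H
  Total hydrogens = 18.
Molecular formula: C14H18ClNO4

C14H18ClNO4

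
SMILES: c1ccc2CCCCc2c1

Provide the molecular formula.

C10H12

Heavy atoms from the SMILES: 10 C.
Implicit hydrogens by atom environment:
  4 × C: 2 H each → 8
  4 × C (aromatic): 1 H each → 4
  2 × C (aromatic): no H
  Total hydrogens = 12.
Molecular formula: C10H12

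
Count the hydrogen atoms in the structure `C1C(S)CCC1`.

Hydrogens are implicit in SMILES; fill each atom to its normal valence:
  4 × C: 2 H each → 8
  1 × C: 1 H
  1 × S: 1 H
  Total hydrogens = 10.

10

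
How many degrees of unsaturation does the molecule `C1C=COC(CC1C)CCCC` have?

Molecular formula from the SMILES: C11H20O.
DoU = (2C + 2 + N − H − X)/2 = (2·11 + 2 + 0 − 20 − 0)/2 = 4/2 = 2.
(Structurally: 1 ring(s) + 1 π bond(s) = 2.)

2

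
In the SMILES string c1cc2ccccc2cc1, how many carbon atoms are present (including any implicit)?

10

The symbol for carbon appears 10 times in the SMILES. Lowercase c denotes aromatic carbon and counts toward C.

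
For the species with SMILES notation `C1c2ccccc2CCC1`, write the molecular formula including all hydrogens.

C10H12

Heavy atoms from the SMILES: 10 C.
Implicit hydrogens by atom environment:
  4 × C: 2 H each → 8
  4 × C (aromatic): 1 H each → 4
  2 × C (aromatic): no H
  Total hydrogens = 12.
Molecular formula: C10H12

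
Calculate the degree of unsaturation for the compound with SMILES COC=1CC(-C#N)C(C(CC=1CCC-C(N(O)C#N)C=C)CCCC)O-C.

Molecular formula from the SMILES: C21H33N3O3.
DoU = (2C + 2 + N − H − X)/2 = (2·21 + 2 + 3 − 33 − 0)/2 = 14/2 = 7.
(Structurally: 1 ring(s) + 6 π bond(s) = 7.)

7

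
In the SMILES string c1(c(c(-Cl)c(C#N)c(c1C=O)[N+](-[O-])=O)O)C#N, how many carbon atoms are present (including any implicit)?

The symbol for carbon appears 9 times in the SMILES. Lowercase c denotes aromatic carbon and counts toward C.

9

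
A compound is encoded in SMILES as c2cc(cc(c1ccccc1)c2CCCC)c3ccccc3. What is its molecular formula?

Heavy atoms from the SMILES: 22 C.
Implicit hydrogens by atom environment:
  13 × C (aromatic): 1 H each → 13
  5 × C (aromatic): no H
  3 × C: 2 H each → 6
  1 × C: 3 H
  Total hydrogens = 22.
Molecular formula: C22H22

C22H22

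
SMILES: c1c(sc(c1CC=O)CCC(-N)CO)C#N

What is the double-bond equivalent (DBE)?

Molecular formula from the SMILES: C11H14N2O2S.
DoU = (2C + 2 + N − H − X)/2 = (2·11 + 2 + 2 − 14 − 0)/2 = 12/2 = 6.
(Structurally: 1 ring(s) + 5 π bond(s) = 6.)

6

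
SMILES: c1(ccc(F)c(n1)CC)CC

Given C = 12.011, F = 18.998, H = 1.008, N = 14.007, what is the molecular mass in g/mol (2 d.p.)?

Molecular formula: C9H12FN.
M = 9×12.011 + 1×18.998 + 12×1.008 + 1×14.007 = 153.20 g/mol.

153.20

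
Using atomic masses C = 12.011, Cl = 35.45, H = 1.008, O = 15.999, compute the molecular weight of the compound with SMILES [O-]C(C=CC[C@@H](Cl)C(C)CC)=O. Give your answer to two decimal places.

189.66

Molecular formula: C9H14ClO2-.
M = 9×12.011 + 1×35.45 + 14×1.008 + 2×15.999 = 189.66 g/mol.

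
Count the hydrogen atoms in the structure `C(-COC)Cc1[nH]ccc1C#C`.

13

Hydrogens are implicit in SMILES; fill each atom to its normal valence:
  3 × C: 2 H each → 6
  2 × C (aromatic): 1 H each → 2
  2 × C (aromatic): no H
  1 × C: 3 H
  1 × C: 1 H
  1 × C: no H
  1 × N (aromatic): 1 H
  1 × O: no H
  Total hydrogens = 13.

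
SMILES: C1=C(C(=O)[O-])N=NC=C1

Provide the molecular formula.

C5H3N2O2-

Heavy atoms from the SMILES: 5 C, 2 N, 2 O.
Implicit hydrogens by atom environment:
  3 × C (aromatic): 1 H each → 3
  2 × N (aromatic): no H
  1 × C (aromatic): no H
  1 × C: no H
  1 × O: no H
  1 × O (charge -1): no H
  Total hydrogens = 3.
Net charge -1.
Molecular formula: C5H3N2O2-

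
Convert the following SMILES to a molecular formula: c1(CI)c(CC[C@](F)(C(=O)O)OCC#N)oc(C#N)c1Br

Heavy atoms from the SMILES: 1 Br, 12 C, 1 F, 1 I, 2 N, 4 O.
Implicit hydrogens by atom environment:
  4 × C: 2 H each → 8
  4 × C (aromatic): no H
  4 × C: no H
  2 × N: no H
  2 × O: no H
  1 × Br: no H
  1 × F: no H
  1 × I: no H
  1 × O: 1 H
  1 × O (aromatic): no H
  Total hydrogens = 9.
Molecular formula: C12H9BrFIN2O4

C12H9BrFIN2O4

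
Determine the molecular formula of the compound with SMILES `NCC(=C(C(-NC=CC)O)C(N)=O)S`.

C8H15N3O2S

Heavy atoms from the SMILES: 8 C, 3 N, 2 O, 1 S.
Implicit hydrogens by atom environment:
  3 × C: 1 H each → 3
  3 × C: no H
  2 × N: 2 H each → 4
  1 × C: 3 H
  1 × C: 2 H
  1 × N: 1 H
  1 × O: 1 H
  1 × O: no H
  1 × S: 1 H
  Total hydrogens = 15.
Molecular formula: C8H15N3O2S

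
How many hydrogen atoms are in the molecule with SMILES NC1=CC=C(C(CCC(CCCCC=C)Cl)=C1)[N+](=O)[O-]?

21

Hydrogens are implicit in SMILES; fill each atom to its normal valence:
  7 × C: 2 H each → 14
  3 × C (aromatic): 1 H each → 3
  3 × C (aromatic): no H
  2 × C: 1 H each → 2
  1 × Cl: no H
  1 × N: 2 H
  1 × N (charge +1): no H
  1 × O: no H
  1 × O (charge -1): no H
  Total hydrogens = 21.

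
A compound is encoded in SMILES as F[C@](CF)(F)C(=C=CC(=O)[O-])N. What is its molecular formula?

C6H5F3NO2-

Heavy atoms from the SMILES: 6 C, 3 F, 1 N, 2 O.
Implicit hydrogens by atom environment:
  4 × C: no H
  3 × F: no H
  1 × C: 2 H
  1 × C: 1 H
  1 × N: 2 H
  1 × O: no H
  1 × O (charge -1): no H
  Total hydrogens = 5.
Net charge -1.
Molecular formula: C6H5F3NO2-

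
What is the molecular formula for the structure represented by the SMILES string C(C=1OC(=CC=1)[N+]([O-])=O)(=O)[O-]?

Heavy atoms from the SMILES: 5 C, 1 N, 5 O.
Implicit hydrogens by atom environment:
  2 × C (aromatic): 1 H each → 2
  2 × C (aromatic): no H
  2 × O: no H
  2 × O (charge -1): no H
  1 × C: no H
  1 × N (charge +1): no H
  1 × O (aromatic): no H
  Total hydrogens = 2.
Net charge -1.
Molecular formula: C5H2NO5-

C5H2NO5-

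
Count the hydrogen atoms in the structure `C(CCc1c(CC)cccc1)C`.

Hydrogens are implicit in SMILES; fill each atom to its normal valence:
  4 × C: 2 H each → 8
  4 × C (aromatic): 1 H each → 4
  2 × C: 3 H each → 6
  2 × C (aromatic): no H
  Total hydrogens = 18.

18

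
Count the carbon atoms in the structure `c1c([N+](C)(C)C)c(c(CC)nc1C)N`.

11

The symbol for carbon appears 11 times in the SMILES. Lowercase c denotes aromatic carbon and counts toward C.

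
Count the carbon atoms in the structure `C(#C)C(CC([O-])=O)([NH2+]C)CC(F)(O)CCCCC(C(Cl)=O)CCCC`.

The symbol for carbon appears 18 times in the SMILES. (Cl is a single chlorine, not C + l.)

18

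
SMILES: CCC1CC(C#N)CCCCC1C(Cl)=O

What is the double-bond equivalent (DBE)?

4

Molecular formula from the SMILES: C12H18ClNO.
DoU = (2C + 2 + N − H − X)/2 = (2·12 + 2 + 1 − 18 − 1)/2 = 8/2 = 4.
(Structurally: 1 ring(s) + 3 π bond(s) = 4.)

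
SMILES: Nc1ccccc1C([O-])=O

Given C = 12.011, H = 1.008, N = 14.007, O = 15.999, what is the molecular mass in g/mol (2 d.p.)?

136.13

Molecular formula: C7H6NO2-.
M = 7×12.011 + 6×1.008 + 1×14.007 + 2×15.999 = 136.13 g/mol.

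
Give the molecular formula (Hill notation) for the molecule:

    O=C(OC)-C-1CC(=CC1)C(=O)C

Heavy atoms from the SMILES: 9 C, 3 O.
Implicit hydrogens by atom environment:
  3 × C: no H
  3 × O: no H
  2 × C: 3 H each → 6
  2 × C: 2 H each → 4
  2 × C: 1 H each → 2
  Total hydrogens = 12.
Molecular formula: C9H12O3

C9H12O3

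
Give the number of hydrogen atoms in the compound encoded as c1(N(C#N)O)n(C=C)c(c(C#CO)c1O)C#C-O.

7

Hydrogens are implicit in SMILES; fill each atom to its normal valence:
  5 × C: no H
  4 × C (aromatic): no H
  4 × O: 1 H each → 4
  2 × N: no H
  1 × C: 2 H
  1 × C: 1 H
  1 × N (aromatic): no H
  Total hydrogens = 7.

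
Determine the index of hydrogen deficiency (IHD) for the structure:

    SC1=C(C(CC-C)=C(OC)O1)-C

3

Molecular formula from the SMILES: C9H14O2S.
DoU = (2C + 2 + N − H − X)/2 = (2·9 + 2 + 0 − 14 − 0)/2 = 6/2 = 3.
(Structurally: 1 ring(s) + 2 π bond(s) = 3.)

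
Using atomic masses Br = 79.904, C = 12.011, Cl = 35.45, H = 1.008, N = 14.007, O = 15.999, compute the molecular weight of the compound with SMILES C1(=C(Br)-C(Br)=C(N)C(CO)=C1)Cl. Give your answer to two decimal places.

Molecular formula: C7H6Br2ClNO.
M = 2×79.904 + 7×12.011 + 1×35.45 + 6×1.008 + 1×14.007 + 1×15.999 = 315.39 g/mol.

315.39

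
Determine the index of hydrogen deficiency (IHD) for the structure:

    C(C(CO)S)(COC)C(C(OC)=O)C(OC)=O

Molecular formula from the SMILES: C10H18O6S.
DoU = (2C + 2 + N − H − X)/2 = (2·10 + 2 + 0 − 18 − 0)/2 = 4/2 = 2.
(Structurally: 0 ring(s) + 2 π bond(s) = 2.)

2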